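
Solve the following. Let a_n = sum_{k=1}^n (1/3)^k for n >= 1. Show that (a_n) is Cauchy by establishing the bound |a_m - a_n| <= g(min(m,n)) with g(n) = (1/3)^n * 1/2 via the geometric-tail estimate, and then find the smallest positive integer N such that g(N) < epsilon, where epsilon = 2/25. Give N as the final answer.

For m > n >= 1: |a_m - a_n| = sum_{k=n+1}^m (1/3)^k < sum_{k=n+1}^infinity (1/3)^k = (1/3)^(n+1) / (1 - 1/3) = (1/3)^n * (1/3) * (3/2) = (1/3)^n * 1/2.
So g(n) = (1/3)^n / 2. Since g(n) -> 0, (a_n) is Cauchy.
Now solve g(N) < 2/25: (1/3)^N / 2 < 2/25 <=> 3^N > 1 / (2 * 2/25) = 25/4.
Check powers of 3: 3^1 = 3 <= 25/4, 3^2 = 9 > 25/4.
So the smallest such N is 2. Check: g(2) = 1/(2 * 9) = 1/18 < 2/25.

2


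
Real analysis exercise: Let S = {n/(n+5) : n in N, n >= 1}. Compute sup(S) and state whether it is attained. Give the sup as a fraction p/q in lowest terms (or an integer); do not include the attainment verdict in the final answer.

Analysis:
- Values: 1/6, 2/7, 3/8, 4/9, ... strictly increasing.
- Minimum is 1/6 (n=1); inf = 1/6 (attained).
- n/(n+5) = 1 - 5/(n+5) -> 1 from below as n -> infinity, and never equals 1.
- So sup = 1 (not attained).
Conclusion: sup(S) = 1, not attained in S.

1


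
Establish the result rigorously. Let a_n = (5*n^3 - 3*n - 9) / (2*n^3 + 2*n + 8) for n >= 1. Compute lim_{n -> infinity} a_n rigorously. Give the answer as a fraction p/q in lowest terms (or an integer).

Divide numerator and denominator by n^3, the highest power:
numerator / n^3 = 5 - 3/n^2 - 9/n^3
denominator / n^3 = 2 + 2/n^2 + 8/n^3
As n -> infinity, all terms of the form c/n^k (k >= 1) tend to 0.
So numerator / n^3 -> 5 and denominator / n^3 -> 2.
Therefore lim a_n = 5/2.

5/2


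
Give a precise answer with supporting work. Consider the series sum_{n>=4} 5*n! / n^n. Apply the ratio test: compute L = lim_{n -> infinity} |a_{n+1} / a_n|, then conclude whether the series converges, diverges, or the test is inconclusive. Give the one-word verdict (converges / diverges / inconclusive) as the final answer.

Let a_n denote the general term. Form the ratio a_{n+1}/a_n and simplify:
a_{n+1}/a_n = (n/(n + 1))^n
Take the limit as n -> infinity: L = exp(-1).
Since L = exp(-1) < 1, the ratio test implies the series converges.

converges


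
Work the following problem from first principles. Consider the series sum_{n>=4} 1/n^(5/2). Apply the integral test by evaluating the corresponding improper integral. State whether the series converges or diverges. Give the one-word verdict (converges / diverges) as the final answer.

Let f(x) = x^(-5/2). Then f is positive, continuous, and decreasing on [4, infinity), so the integral test applies.
Compute the improper integral int_{4}^infinity f(x) dx:
  antiderivative F(x) = -2/(3*x^(3/2)).
  As x -> infinity, F(x) -> 0 (since p = 5/2 > 1).
  So int = F(infinity) - F(4) = 0 - (-1/12) = 1/12.
  Finite, so by the integral test, the series converges.

converges


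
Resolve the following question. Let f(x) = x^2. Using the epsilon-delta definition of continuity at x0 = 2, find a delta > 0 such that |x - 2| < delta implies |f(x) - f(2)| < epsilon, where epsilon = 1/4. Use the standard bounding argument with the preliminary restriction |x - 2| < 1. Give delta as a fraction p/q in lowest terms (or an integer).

Factor: |x^2 - (2)^2| = |x - 2| * |x + 2|.
Impose |x - 2| < 1 first. Then |x + 2| = |(x - 2) + 2*(2)| <= |x - 2| + 2*|2| < 1 + 4 = 5.
So |x^2 - (2)^2| < delta * 5.
We need delta * 5 <= 1/4, i.e. delta <= 1/4/5 = 1/20.
Since 1/20 < 1, this is tighter than 1; take delta = 1/20.
So delta = 1/20 works.

1/20


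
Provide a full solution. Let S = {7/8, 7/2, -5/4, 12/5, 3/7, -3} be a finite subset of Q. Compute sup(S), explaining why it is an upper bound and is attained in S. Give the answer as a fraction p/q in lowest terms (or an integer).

S is finite, so sup(S) = max(S).
Sorted decreasing:
7/2, 12/5, 7/8, 3/7, -5/4, -3
The extremum is 7/2.
For every x in S, x <= 7/2. And 7/2 is in S, so it is attained.
Therefore sup(S) = 7/2.

7/2


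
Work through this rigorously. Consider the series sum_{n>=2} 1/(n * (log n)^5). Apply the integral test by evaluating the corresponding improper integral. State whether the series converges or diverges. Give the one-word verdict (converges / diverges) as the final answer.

Let f(x) = 1/(x*log(x)^5). Then f is positive, continuous, and decreasing on [2, infinity), so the integral test applies.
Compute the improper integral int_{2}^infinity f(x) dx:
  antiderivative F(x) = -1/(4*log(x)^4).
  F(x) -> 0 as x -> infinity.  int = 0 - F(2) = 1/(4*log(2)^4) < infinity. By the integral test, the series converges.

converges


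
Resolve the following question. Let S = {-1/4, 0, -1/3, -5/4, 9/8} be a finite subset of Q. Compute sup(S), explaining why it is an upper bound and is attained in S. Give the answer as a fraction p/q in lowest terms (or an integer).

S is finite, so sup(S) = max(S).
Sorted decreasing:
9/8, 0, -1/4, -1/3, -5/4
The extremum is 9/8.
For every x in S, x <= 9/8. And 9/8 is in S, so it is attained.
Therefore sup(S) = 9/8.

9/8


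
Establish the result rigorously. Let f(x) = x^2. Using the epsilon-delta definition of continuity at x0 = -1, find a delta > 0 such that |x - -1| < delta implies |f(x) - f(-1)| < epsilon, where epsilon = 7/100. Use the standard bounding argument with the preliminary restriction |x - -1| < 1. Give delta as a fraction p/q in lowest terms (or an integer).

Factor: |x^2 - (-1)^2| = |x - -1| * |x + -1|.
Impose |x - -1| < 1 first. Then |x + -1| = |(x - -1) + 2*(-1)| <= |x - -1| + 2*|-1| < 1 + 2 = 3.
So |x^2 - (-1)^2| < delta * 3.
We need delta * 3 <= 7/100, i.e. delta <= 7/100/3 = 7/300.
Since 7/300 < 1, this is tighter than 1; take delta = 7/300.
So delta = 7/300 works.

7/300


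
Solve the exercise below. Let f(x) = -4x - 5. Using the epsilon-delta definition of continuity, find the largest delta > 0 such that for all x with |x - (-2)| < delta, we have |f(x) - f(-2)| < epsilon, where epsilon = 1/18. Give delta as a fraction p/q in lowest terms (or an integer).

We compute f(-2) = -4*(-2) - 5 = 3.
|f(x) - f(-2)| = |-4x - 5 - (3)| = |-4(x - (-2))| = 4|x - (-2)|.
We need 4|x - (-2)| < 1/18, i.e. |x - (-2)| < 1/18 / 4 = 1/72.
So any delta <= 1/72 works. Conversely, if delta > 1/72, then x = -2 + 1/72 satisfies |x - (-2)| = 1/72 < delta but |f(x) - f(-2)| = 4 * 1/72 = 1/18, which is not < 1/18; so no larger delta works.
Hence the largest such delta is 1/72.

1/72


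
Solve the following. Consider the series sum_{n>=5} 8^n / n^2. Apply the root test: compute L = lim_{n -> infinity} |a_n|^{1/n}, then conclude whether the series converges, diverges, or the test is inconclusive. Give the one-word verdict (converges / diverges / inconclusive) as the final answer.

Let a_n denote the general term. Form |a_n|^(1/n) and simplify:
|a_n|^(1/n) = 8/n^(2/n)
Take the limit as n -> infinity: L = 8.
Since L = 8 > 1, the root test implies divergence.

diverges


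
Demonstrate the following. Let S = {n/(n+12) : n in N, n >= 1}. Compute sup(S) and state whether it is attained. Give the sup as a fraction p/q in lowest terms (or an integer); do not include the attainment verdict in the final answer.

Analysis:
- Values: 1/13, 1/7, 1/5, 1/4, ... strictly increasing.
- Minimum is 1/13 (n=1); inf = 1/13 (attained).
- n/(n+12) = 1 - 12/(n+12) -> 1 from below as n -> infinity, and never equals 1.
- So sup = 1 (not attained).
Conclusion: sup(S) = 1, not attained in S.

1


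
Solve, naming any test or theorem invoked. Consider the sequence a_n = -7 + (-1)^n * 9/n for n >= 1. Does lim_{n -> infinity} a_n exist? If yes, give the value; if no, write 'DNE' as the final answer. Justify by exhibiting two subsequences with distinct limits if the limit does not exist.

Examine the behaviour of a_n along subsequences.
Even-n subsequence a_{2k} = -7 + 9/(2k) -> -7. Odd-n subsequence a_{2k+1} = -7 - 9/(2k+1) -> -7. Both tend to -7, which suggests the limit is -7; verify directly.
|a_n - (-7)| = |(-1)^n * 9/n| = 9/n for every n >= 1.
Given epsilon > 0, choose a positive integer N > 9/epsilon. Then for all n >= N, |a_n - (-7)| = 9/n <= 9/N < epsilon.
So by the definition of the limit, lim a_n exists and equals -7.

-7


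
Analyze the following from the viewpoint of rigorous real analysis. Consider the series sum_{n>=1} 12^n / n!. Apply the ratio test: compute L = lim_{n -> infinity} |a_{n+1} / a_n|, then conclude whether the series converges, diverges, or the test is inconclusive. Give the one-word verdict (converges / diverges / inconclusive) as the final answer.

Let a_n denote the general term. Form the ratio a_{n+1}/a_n and simplify:
a_{n+1}/a_n = 12/(n + 1)
Take the limit as n -> infinity: L = 0.
Since L = 0 < 1, the ratio test implies the series converges.

converges


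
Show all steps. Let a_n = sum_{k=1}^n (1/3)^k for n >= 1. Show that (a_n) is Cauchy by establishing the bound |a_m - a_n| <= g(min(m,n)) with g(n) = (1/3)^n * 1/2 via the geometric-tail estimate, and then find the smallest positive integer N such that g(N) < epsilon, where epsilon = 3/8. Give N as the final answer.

For m > n >= 1: |a_m - a_n| = sum_{k=n+1}^m (1/3)^k < sum_{k=n+1}^infinity (1/3)^k = (1/3)^(n+1) / (1 - 1/3) = (1/3)^n * (1/3) * (3/2) = (1/3)^n * 1/2.
So g(n) = (1/3)^n / 2. Since g(n) -> 0, (a_n) is Cauchy.
Now solve g(N) < 3/8: (1/3)^N / 2 < 3/8 <=> 3^N > 1 / (2 * 3/8) = 4/3.
Check powers of 3: 3^0 = 1 <= 4/3, 3^1 = 3 > 4/3.
So the smallest such N is 1. Check: g(1) = 1/(2 * 3) = 1/6 < 3/8.

1


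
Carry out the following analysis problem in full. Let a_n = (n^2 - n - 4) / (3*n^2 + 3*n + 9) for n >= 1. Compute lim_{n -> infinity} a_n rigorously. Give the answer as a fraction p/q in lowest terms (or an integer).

Divide numerator and denominator by n^2, the highest power:
numerator / n^2 = 1 - 1/n - 4/n^2
denominator / n^2 = 3 + 3/n + 9/n^2
As n -> infinity, all terms of the form c/n^k (k >= 1) tend to 0.
So numerator / n^2 -> 1 and denominator / n^2 -> 3.
Therefore lim a_n = 1/3.

1/3


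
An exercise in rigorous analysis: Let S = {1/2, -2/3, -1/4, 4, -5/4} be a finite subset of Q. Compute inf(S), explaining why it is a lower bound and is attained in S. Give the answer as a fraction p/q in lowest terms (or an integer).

S is finite, so inf(S) = min(S).
Sorted increasing:
-5/4, -2/3, -1/4, 1/2, 4
The extremum is -5/4.
For every x in S, x >= -5/4. And -5/4 is in S, so it is attained.
Therefore inf(S) = -5/4.

-5/4


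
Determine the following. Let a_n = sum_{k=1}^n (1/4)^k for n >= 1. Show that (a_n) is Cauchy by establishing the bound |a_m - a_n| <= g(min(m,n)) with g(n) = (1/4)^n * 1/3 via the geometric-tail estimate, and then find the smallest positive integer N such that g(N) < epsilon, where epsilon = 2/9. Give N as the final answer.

For m > n >= 1: |a_m - a_n| = sum_{k=n+1}^m (1/4)^k < sum_{k=n+1}^infinity (1/4)^k = (1/4)^(n+1) / (1 - 1/4) = (1/4)^n * (1/4) * (4/3) = (1/4)^n * 1/3.
So g(n) = (1/4)^n / 3. Since g(n) -> 0, (a_n) is Cauchy.
Now solve g(N) < 2/9: (1/4)^N / 3 < 2/9 <=> 4^N > 1 / (3 * 2/9) = 3/2.
Check powers of 4: 4^0 = 1 <= 3/2, 4^1 = 4 > 3/2.
So the smallest such N is 1. Check: g(1) = 1/(3 * 4) = 1/12 < 2/9.

1


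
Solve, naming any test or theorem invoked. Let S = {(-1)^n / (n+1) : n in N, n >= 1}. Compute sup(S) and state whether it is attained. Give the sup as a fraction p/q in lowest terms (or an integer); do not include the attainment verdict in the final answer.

Analysis:
- Values: -1/2, 1/3, -1/4, 1/5, -1/6, ...
- Positive terms (even n): 1/(2+1), 1/(4+1), ... decreasing -> max = 1/3 (n=2).
- Negative terms (odd n): -1/(1+1), -1/(3+1), ... increasing -> min = -1/2 (n=1).
- So sup = 1/3 (attained at n=2); inf = -1/2 (attained at n=1).
Conclusion: sup(S) = 1/3, attained in S.

1/3


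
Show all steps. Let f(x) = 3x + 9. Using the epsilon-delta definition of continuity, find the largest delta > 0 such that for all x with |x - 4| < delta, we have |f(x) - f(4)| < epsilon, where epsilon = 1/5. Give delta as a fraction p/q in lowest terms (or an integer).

We compute f(4) = 3*(4) + 9 = 21.
|f(x) - f(4)| = |3x + 9 - (21)| = |3(x - 4)| = 3|x - 4|.
We need 3|x - 4| < 1/5, i.e. |x - 4| < 1/5 / 3 = 1/15.
So any delta <= 1/15 works. Conversely, if delta > 1/15, then x = 4 + 1/15 satisfies |x - 4| = 1/15 < delta but |f(x) - f(4)| = 3 * 1/15 = 1/5, which is not < 1/5; so no larger delta works.
Hence the largest such delta is 1/15.

1/15


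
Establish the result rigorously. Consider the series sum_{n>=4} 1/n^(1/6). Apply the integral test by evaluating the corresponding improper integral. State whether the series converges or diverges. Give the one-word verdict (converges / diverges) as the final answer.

Let f(x) = x^(-1/6). Then f is positive, continuous, and decreasing on [4, infinity), so the integral test applies.
Compute the improper integral int_{4}^infinity f(x) dx:
  antiderivative F(x) = 6*x^(5/6)/5.
  As x -> infinity, F(x) -> infinity (since p = 1/6 < 1).
  So the integral diverges. By the integral test, the series diverges.

diverges


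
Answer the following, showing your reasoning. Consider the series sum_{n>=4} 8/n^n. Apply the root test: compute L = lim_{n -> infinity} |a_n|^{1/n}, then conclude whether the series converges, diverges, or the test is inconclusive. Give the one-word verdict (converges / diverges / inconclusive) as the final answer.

Let a_n denote the general term. Form |a_n|^(1/n) and simplify:
|a_n|^(1/n) = 2^(3/n)/n
Take the limit as n -> infinity: L = 0.
Since L = 0 < 1, the root test implies convergence.

converges


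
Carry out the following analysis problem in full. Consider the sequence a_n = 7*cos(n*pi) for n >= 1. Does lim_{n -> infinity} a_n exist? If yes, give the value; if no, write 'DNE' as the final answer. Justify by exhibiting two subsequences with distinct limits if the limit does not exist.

Examine the behaviour of a_n along subsequences.
cos(n*pi) = (-1)^n, so a_n = 7*(-1)^n. a_{2k} = 7 -> 7. a_{2k+1} = -7 -> -7.
Since these two subsequential limits are 7 and -7, distinct, the full sequence cannot converge (a convergent sequence has all subsequences tending to the same limit). So lim a_n does not exist.

DNE


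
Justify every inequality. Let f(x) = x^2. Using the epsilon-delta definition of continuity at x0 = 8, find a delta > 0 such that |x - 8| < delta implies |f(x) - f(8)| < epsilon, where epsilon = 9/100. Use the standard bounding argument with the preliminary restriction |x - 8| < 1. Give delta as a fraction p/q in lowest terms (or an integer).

Factor: |x^2 - (8)^2| = |x - 8| * |x + 8|.
Impose |x - 8| < 1 first. Then |x + 8| = |(x - 8) + 2*(8)| <= |x - 8| + 2*|8| < 1 + 16 = 17.
So |x^2 - (8)^2| < delta * 17.
We need delta * 17 <= 9/100, i.e. delta <= 9/100/17 = 9/1700.
Since 9/1700 < 1, this is tighter than 1; take delta = 9/1700.
So delta = 9/1700 works.

9/1700


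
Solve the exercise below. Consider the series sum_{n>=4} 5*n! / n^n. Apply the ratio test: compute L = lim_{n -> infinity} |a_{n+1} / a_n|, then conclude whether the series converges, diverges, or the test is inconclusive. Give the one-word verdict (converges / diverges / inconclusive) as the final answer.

Let a_n denote the general term. Form the ratio a_{n+1}/a_n and simplify:
a_{n+1}/a_n = (n/(n + 1))^n
Take the limit as n -> infinity: L = exp(-1).
Since L = exp(-1) < 1, the ratio test implies the series converges.

converges


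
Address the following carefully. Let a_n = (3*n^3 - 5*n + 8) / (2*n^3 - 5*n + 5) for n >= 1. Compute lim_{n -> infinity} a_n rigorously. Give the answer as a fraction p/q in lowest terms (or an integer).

Divide numerator and denominator by n^3, the highest power:
numerator / n^3 = 3 - 5/n^2 + 8/n^3
denominator / n^3 = 2 - 5/n^2 + 5/n^3
As n -> infinity, all terms of the form c/n^k (k >= 1) tend to 0.
So numerator / n^3 -> 3 and denominator / n^3 -> 2.
Therefore lim a_n = 3/2.

3/2


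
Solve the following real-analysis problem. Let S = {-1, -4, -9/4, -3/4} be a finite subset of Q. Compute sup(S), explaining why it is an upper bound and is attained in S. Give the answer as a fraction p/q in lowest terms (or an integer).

S is finite, so sup(S) = max(S).
Sorted decreasing:
-3/4, -1, -9/4, -4
The extremum is -3/4.
For every x in S, x <= -3/4. And -3/4 is in S, so it is attained.
Therefore sup(S) = -3/4.

-3/4


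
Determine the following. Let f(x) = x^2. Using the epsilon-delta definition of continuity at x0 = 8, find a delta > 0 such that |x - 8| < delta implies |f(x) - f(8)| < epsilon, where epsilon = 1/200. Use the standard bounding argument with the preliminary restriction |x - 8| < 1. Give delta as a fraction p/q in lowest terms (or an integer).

Factor: |x^2 - (8)^2| = |x - 8| * |x + 8|.
Impose |x - 8| < 1 first. Then |x + 8| = |(x - 8) + 2*(8)| <= |x - 8| + 2*|8| < 1 + 16 = 17.
So |x^2 - (8)^2| < delta * 17.
We need delta * 17 <= 1/200, i.e. delta <= 1/200/17 = 1/3400.
Since 1/3400 < 1, this is tighter than 1; take delta = 1/3400.
So delta = 1/3400 works.

1/3400


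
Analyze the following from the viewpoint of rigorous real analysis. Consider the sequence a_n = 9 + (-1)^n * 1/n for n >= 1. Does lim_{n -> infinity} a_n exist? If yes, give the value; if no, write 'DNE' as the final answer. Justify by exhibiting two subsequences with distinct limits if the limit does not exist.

Examine the behaviour of a_n along subsequences.
Even-n subsequence a_{2k} = 9 + 1/(2k) -> 9. Odd-n subsequence a_{2k+1} = 9 - 1/(2k+1) -> 9. Both tend to 9, which suggests the limit is 9; verify directly.
|a_n - 9| = |(-1)^n * 1/n| = 1/n for every n >= 1.
Given epsilon > 0, choose a positive integer N > 1/epsilon. Then for all n >= N, |a_n - 9| = 1/n <= 1/N < epsilon.
So by the definition of the limit, lim a_n exists and equals 9.

9


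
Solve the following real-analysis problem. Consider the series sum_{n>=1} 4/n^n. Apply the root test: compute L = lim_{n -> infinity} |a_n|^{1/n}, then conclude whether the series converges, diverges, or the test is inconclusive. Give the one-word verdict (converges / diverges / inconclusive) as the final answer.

Let a_n denote the general term. Form |a_n|^(1/n) and simplify:
|a_n|^(1/n) = 2^(2/n)/n
Take the limit as n -> infinity: L = 0.
Since L = 0 < 1, the root test implies convergence.

converges


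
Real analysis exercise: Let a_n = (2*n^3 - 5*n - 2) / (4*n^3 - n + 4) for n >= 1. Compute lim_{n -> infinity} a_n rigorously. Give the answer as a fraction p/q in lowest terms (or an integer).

Divide numerator and denominator by n^3, the highest power:
numerator / n^3 = 2 - 5/n^2 - 2/n^3
denominator / n^3 = 4 - 1/n^2 + 4/n^3
As n -> infinity, all terms of the form c/n^k (k >= 1) tend to 0.
So numerator / n^3 -> 2 and denominator / n^3 -> 4.
Therefore lim a_n = 1/2.

1/2


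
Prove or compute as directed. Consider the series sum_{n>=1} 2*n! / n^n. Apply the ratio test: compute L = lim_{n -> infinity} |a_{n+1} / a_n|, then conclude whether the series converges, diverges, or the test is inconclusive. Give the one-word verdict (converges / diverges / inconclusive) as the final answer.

Let a_n denote the general term. Form the ratio a_{n+1}/a_n and simplify:
a_{n+1}/a_n = (n/(n + 1))^n
Take the limit as n -> infinity: L = exp(-1).
Since L = exp(-1) < 1, the ratio test implies the series converges.

converges


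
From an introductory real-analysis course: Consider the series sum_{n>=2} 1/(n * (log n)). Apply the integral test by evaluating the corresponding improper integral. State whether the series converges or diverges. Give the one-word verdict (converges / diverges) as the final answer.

Let f(x) = 1/(x*log(x)). Then f is positive, continuous, and decreasing on [2, infinity), so the integral test applies.
Compute the improper integral int_{2}^infinity f(x) dx:
  antiderivative F(x) = log(log(x)).
  F(x) = log(log(x)) -> infinity as x -> infinity. The integral diverges, so by the integral test, the series diverges.

diverges


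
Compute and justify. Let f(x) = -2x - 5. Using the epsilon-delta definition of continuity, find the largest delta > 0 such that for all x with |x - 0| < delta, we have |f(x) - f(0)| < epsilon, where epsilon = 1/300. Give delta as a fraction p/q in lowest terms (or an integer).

We compute f(0) = -2*(0) - 5 = -5.
|f(x) - f(0)| = |-2x - 5 - (-5)| = |-2(x - 0)| = 2|x - 0|.
We need 2|x - 0| < 1/300, i.e. |x - 0| < 1/300 / 2 = 1/600.
So any delta <= 1/600 works. Conversely, if delta > 1/600, then x = 0 + 1/600 satisfies |x - 0| = 1/600 < delta but |f(x) - f(0)| = 2 * 1/600 = 1/300, which is not < 1/300; so no larger delta works.
Hence the largest such delta is 1/600.

1/600


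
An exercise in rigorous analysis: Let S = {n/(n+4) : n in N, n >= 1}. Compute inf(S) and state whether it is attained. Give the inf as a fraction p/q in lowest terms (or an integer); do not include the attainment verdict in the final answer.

Analysis:
- Values: 1/5, 1/3, 3/7, 1/2, ... strictly increasing.
- Minimum is 1/5 (n=1); inf = 1/5 (attained).
- n/(n+4) = 1 - 4/(n+4) -> 1 from below as n -> infinity, and never equals 1.
- So sup = 1 (not attained).
Conclusion: inf(S) = 1/5, attained in S.

1/5


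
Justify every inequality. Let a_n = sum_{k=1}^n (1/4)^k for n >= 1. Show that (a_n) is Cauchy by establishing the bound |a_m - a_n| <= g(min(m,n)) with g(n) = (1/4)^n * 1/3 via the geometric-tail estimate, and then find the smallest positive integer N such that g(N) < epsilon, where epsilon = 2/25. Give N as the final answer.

For m > n >= 1: |a_m - a_n| = sum_{k=n+1}^m (1/4)^k < sum_{k=n+1}^infinity (1/4)^k = (1/4)^(n+1) / (1 - 1/4) = (1/4)^n * (1/4) * (4/3) = (1/4)^n * 1/3.
So g(n) = (1/4)^n / 3. Since g(n) -> 0, (a_n) is Cauchy.
Now solve g(N) < 2/25: (1/4)^N / 3 < 2/25 <=> 4^N > 1 / (3 * 2/25) = 25/6.
Check powers of 4: 4^1 = 4 <= 25/6, 4^2 = 16 > 25/6.
So the smallest such N is 2. Check: g(2) = 1/(3 * 16) = 1/48 < 2/25.

2


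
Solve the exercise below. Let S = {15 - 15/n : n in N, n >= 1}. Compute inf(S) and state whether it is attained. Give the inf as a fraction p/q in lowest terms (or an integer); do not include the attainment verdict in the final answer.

Analysis:
- Values: 0, 15/2, 10, 45/4, ... strictly increasing.
- Minimum is 0 (n=1); inf = 0 (attained).
- 15 - 15/n -> 15 from below; sup = 15, not attained.
Conclusion: inf(S) = 0, attained in S.

0


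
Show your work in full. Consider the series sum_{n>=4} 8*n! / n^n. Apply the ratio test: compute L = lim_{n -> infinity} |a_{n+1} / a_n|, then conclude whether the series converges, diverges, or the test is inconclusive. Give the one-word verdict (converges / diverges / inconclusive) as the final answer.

Let a_n denote the general term. Form the ratio a_{n+1}/a_n and simplify:
a_{n+1}/a_n = (n/(n + 1))^n
Take the limit as n -> infinity: L = exp(-1).
Since L = exp(-1) < 1, the ratio test implies the series converges.

converges


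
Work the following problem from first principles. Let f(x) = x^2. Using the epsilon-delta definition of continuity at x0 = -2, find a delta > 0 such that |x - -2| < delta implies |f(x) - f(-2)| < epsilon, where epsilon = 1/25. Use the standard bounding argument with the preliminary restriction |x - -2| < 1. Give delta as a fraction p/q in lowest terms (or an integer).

Factor: |x^2 - (-2)^2| = |x - -2| * |x + -2|.
Impose |x - -2| < 1 first. Then |x + -2| = |(x - -2) + 2*(-2)| <= |x - -2| + 2*|-2| < 1 + 4 = 5.
So |x^2 - (-2)^2| < delta * 5.
We need delta * 5 <= 1/25, i.e. delta <= 1/25/5 = 1/125.
Since 1/125 < 1, this is tighter than 1; take delta = 1/125.
So delta = 1/125 works.

1/125


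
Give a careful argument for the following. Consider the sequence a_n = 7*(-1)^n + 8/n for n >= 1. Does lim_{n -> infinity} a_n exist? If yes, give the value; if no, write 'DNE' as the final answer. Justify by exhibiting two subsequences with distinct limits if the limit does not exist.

Examine the behaviour of a_n along subsequences.
a_{2k} = 7 + 8/(2k) -> 7. a_{2k+1} = -7 + 8/(2k+1) -> -7.
Since these two subsequential limits are 7 and -7, distinct, the full sequence cannot converge (a convergent sequence has all subsequences tending to the same limit). So lim a_n does not exist.

DNE


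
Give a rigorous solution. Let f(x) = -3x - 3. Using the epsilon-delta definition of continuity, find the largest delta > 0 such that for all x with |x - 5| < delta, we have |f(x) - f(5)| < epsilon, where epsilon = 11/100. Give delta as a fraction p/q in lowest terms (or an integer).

We compute f(5) = -3*(5) - 3 = -18.
|f(x) - f(5)| = |-3x - 3 - (-18)| = |-3(x - 5)| = 3|x - 5|.
We need 3|x - 5| < 11/100, i.e. |x - 5| < 11/100 / 3 = 11/300.
So any delta <= 11/300 works. Conversely, if delta > 11/300, then x = 5 + 11/300 satisfies |x - 5| = 11/300 < delta but |f(x) - f(5)| = 3 * 11/300 = 11/100, which is not < 11/100; so no larger delta works.
Hence the largest such delta is 11/300.

11/300


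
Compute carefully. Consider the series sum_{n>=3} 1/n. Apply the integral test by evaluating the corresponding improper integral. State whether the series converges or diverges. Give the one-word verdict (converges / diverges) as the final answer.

Let f(x) = 1/x. Then f is positive, continuous, and decreasing on [3, infinity), so the integral test applies.
Compute the improper integral int_{3}^infinity f(x) dx:
  antiderivative F(x) = log(x).
  As x -> infinity, log(x) -> infinity.
  So int = infinity - log(3) = infinity. By the integral test, the series diverges.

diverges


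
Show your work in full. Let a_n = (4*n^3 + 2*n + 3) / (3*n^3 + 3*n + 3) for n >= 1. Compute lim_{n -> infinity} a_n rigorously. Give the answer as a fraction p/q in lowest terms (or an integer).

Divide numerator and denominator by n^3, the highest power:
numerator / n^3 = 4 + 2/n^2 + 3/n^3
denominator / n^3 = 3 + 3/n^2 + 3/n^3
As n -> infinity, all terms of the form c/n^k (k >= 1) tend to 0.
So numerator / n^3 -> 4 and denominator / n^3 -> 3.
Therefore lim a_n = 4/3.

4/3


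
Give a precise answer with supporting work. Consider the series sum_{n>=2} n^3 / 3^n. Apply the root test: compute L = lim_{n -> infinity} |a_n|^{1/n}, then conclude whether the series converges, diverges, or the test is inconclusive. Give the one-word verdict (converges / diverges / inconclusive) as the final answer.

Let a_n denote the general term. Form |a_n|^(1/n) and simplify:
|a_n|^(1/n) = n^(3/n)/3
Take the limit as n -> infinity: L = 1/3.
Since L = 1/3 < 1, the root test implies convergence.

converges


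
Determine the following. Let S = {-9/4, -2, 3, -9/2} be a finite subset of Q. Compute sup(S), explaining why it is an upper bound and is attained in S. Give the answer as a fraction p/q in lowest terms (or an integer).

S is finite, so sup(S) = max(S).
Sorted decreasing:
3, -2, -9/4, -9/2
The extremum is 3.
For every x in S, x <= 3. And 3 is in S, so it is attained.
Therefore sup(S) = 3.

3


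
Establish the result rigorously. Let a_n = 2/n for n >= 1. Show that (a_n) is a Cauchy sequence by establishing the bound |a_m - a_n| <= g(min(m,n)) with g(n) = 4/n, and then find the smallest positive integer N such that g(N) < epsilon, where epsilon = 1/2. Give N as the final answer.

For any m, n >= 1, by the triangle inequality:
|a_m - a_n| = |2/m - 2/n| <= 2*1/m + 2*1/n <= 4/min(m,n).
So g(n) = 4/n bounds the Cauchy difference. Since g(n) -> 0, (a_n) is Cauchy.
Now solve g(N) < 1/2: 4/N < 1/2 <=> N > 4 / (1/2) = 8.
The smallest integer strictly greater than 8 is N = 9.
Check: g(9) = 4/9 = 4/9 < 1/2; g(8) = 1/2 >= 1/2. So N = 9.

9


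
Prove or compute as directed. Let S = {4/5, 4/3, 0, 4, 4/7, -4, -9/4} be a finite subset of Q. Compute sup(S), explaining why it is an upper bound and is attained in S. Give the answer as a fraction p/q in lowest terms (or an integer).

S is finite, so sup(S) = max(S).
Sorted decreasing:
4, 4/3, 4/5, 4/7, 0, -9/4, -4
The extremum is 4.
For every x in S, x <= 4. And 4 is in S, so it is attained.
Therefore sup(S) = 4.

4


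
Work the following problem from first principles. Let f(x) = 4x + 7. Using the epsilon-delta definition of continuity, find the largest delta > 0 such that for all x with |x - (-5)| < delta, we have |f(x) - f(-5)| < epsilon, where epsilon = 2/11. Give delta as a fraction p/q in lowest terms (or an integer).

We compute f(-5) = 4*(-5) + 7 = -13.
|f(x) - f(-5)| = |4x + 7 - (-13)| = |4(x - (-5))| = 4|x - (-5)|.
We need 4|x - (-5)| < 2/11, i.e. |x - (-5)| < 2/11 / 4 = 1/22.
So any delta <= 1/22 works. Conversely, if delta > 1/22, then x = -5 + 1/22 satisfies |x - (-5)| = 1/22 < delta but |f(x) - f(-5)| = 4 * 1/22 = 2/11, which is not < 2/11; so no larger delta works.
Hence the largest such delta is 1/22.

1/22


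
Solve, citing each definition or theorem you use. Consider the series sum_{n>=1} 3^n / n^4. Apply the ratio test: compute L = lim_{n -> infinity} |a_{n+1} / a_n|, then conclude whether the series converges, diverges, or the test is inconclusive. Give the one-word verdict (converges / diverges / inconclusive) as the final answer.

Let a_n denote the general term. Form the ratio a_{n+1}/a_n and simplify:
a_{n+1}/a_n = 3*n^4/(n + 1)^4
Take the limit as n -> infinity: L = 3.
Since L = 3 > 1 (or L = infinity), the ratio test implies the series diverges.

diverges


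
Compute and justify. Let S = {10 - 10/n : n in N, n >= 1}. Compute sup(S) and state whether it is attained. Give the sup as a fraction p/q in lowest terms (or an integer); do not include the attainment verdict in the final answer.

Analysis:
- Values: 0, 5, 20/3, 15/2, ... strictly increasing.
- Minimum is 0 (n=1); inf = 0 (attained).
- 10 - 10/n -> 10 from below; sup = 10, not attained.
Conclusion: sup(S) = 10, not attained in S.

10


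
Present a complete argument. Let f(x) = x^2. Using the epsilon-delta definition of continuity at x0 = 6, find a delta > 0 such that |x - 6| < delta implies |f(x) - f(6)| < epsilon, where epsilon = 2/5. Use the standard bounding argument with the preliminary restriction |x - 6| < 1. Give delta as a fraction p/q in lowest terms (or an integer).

Factor: |x^2 - (6)^2| = |x - 6| * |x + 6|.
Impose |x - 6| < 1 first. Then |x + 6| = |(x - 6) + 2*(6)| <= |x - 6| + 2*|6| < 1 + 12 = 13.
So |x^2 - (6)^2| < delta * 13.
We need delta * 13 <= 2/5, i.e. delta <= 2/5/13 = 2/65.
Since 2/65 < 1, this is tighter than 1; take delta = 2/65.
So delta = 2/65 works.

2/65


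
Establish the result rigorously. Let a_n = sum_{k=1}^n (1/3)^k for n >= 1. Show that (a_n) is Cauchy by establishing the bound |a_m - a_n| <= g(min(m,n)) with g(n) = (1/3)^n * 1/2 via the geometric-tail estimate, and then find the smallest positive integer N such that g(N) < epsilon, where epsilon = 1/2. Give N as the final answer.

For m > n >= 1: |a_m - a_n| = sum_{k=n+1}^m (1/3)^k < sum_{k=n+1}^infinity (1/3)^k = (1/3)^(n+1) / (1 - 1/3) = (1/3)^n * (1/3) * (3/2) = (1/3)^n * 1/2.
So g(n) = (1/3)^n / 2. Since g(n) -> 0, (a_n) is Cauchy.
Now solve g(N) < 1/2: (1/3)^N / 2 < 1/2 <=> 3^N > 1 / (2 * 1/2) = 1.
Check powers of 3: 3^0 = 1 <= 1, 3^1 = 3 > 1.
So the smallest such N is 1. Check: g(1) = 1/(2 * 3) = 1/6 < 1/2.

1


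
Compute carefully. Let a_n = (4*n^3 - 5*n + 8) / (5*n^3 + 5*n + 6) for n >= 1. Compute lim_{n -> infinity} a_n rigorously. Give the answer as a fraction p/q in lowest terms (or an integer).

Divide numerator and denominator by n^3, the highest power:
numerator / n^3 = 4 - 5/n^2 + 8/n^3
denominator / n^3 = 5 + 5/n^2 + 6/n^3
As n -> infinity, all terms of the form c/n^k (k >= 1) tend to 0.
So numerator / n^3 -> 4 and denominator / n^3 -> 5.
Therefore lim a_n = 4/5.

4/5


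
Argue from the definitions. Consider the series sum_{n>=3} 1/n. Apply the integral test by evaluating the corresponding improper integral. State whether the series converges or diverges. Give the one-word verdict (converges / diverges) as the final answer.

Let f(x) = 1/x. Then f is positive, continuous, and decreasing on [3, infinity), so the integral test applies.
Compute the improper integral int_{3}^infinity f(x) dx:
  antiderivative F(x) = log(x).
  As x -> infinity, log(x) -> infinity.
  So int = infinity - log(3) = infinity. By the integral test, the series diverges.

diverges


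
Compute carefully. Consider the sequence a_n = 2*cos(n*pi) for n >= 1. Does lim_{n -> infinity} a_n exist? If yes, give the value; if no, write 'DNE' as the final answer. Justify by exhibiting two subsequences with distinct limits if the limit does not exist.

Examine the behaviour of a_n along subsequences.
cos(n*pi) = (-1)^n, so a_n = 2*(-1)^n. a_{2k} = 2 -> 2. a_{2k+1} = -2 -> -2.
Since these two subsequential limits are 2 and -2, distinct, the full sequence cannot converge (a convergent sequence has all subsequences tending to the same limit). So lim a_n does not exist.

DNE


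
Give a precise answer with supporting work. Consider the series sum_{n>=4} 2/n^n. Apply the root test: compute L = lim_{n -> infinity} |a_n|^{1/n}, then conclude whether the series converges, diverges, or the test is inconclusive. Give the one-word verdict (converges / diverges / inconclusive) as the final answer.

Let a_n denote the general term. Form |a_n|^(1/n) and simplify:
|a_n|^(1/n) = 2^(1/n)/n
Take the limit as n -> infinity: L = 0.
Since L = 0 < 1, the root test implies convergence.

converges


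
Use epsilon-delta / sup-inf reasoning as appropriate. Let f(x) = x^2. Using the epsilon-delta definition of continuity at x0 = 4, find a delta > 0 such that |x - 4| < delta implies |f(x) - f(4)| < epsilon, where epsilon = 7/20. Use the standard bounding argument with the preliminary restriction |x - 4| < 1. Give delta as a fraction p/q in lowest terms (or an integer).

Factor: |x^2 - (4)^2| = |x - 4| * |x + 4|.
Impose |x - 4| < 1 first. Then |x + 4| = |(x - 4) + 2*(4)| <= |x - 4| + 2*|4| < 1 + 8 = 9.
So |x^2 - (4)^2| < delta * 9.
We need delta * 9 <= 7/20, i.e. delta <= 7/20/9 = 7/180.
Since 7/180 < 1, this is tighter than 1; take delta = 7/180.
So delta = 7/180 works.

7/180


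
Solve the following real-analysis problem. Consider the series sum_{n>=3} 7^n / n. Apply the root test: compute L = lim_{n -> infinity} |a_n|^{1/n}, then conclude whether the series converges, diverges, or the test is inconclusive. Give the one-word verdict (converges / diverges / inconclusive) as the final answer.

Let a_n denote the general term. Form |a_n|^(1/n) and simplify:
|a_n|^(1/n) = 7/n^(1/n)
Take the limit as n -> infinity: L = 7.
Since L = 7 > 1, the root test implies divergence.

diverges


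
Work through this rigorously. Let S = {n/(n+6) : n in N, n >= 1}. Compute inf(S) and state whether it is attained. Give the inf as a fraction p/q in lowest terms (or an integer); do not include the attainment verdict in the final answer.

Analysis:
- Values: 1/7, 1/4, 1/3, 2/5, ... strictly increasing.
- Minimum is 1/7 (n=1); inf = 1/7 (attained).
- n/(n+6) = 1 - 6/(n+6) -> 1 from below as n -> infinity, and never equals 1.
- So sup = 1 (not attained).
Conclusion: inf(S) = 1/7, attained in S.

1/7


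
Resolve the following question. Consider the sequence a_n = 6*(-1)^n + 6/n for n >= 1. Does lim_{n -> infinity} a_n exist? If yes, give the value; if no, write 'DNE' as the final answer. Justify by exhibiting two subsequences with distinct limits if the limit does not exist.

Examine the behaviour of a_n along subsequences.
a_{2k} = 6 + 6/(2k) -> 6. a_{2k+1} = -6 + 6/(2k+1) -> -6.
Since these two subsequential limits are 6 and -6, distinct, the full sequence cannot converge (a convergent sequence has all subsequences tending to the same limit). So lim a_n does not exist.

DNE


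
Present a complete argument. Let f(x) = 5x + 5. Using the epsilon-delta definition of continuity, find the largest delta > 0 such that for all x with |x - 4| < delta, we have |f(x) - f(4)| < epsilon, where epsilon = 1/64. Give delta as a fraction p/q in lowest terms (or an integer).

We compute f(4) = 5*(4) + 5 = 25.
|f(x) - f(4)| = |5x + 5 - (25)| = |5(x - 4)| = 5|x - 4|.
We need 5|x - 4| < 1/64, i.e. |x - 4| < 1/64 / 5 = 1/320.
So any delta <= 1/320 works. Conversely, if delta > 1/320, then x = 4 + 1/320 satisfies |x - 4| = 1/320 < delta but |f(x) - f(4)| = 5 * 1/320 = 1/64, which is not < 1/64; so no larger delta works.
Hence the largest such delta is 1/320.

1/320


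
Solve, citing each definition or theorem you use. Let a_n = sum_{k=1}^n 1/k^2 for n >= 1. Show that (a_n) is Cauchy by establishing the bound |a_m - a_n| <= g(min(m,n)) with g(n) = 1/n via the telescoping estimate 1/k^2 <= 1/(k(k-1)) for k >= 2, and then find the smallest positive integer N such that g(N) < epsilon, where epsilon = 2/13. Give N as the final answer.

For m > n >= 1: |a_m - a_n| = sum_{k=n+1}^m 1/k^2.
Use 1/k^2 <= 1/(k(k-1)) = 1/(k-1) - 1/k for k >= 2:
sum_{k=n+1}^m 1/k^2 <= sum_{k=n+1}^m (1/(k-1) - 1/k) = 1/n - 1/m <= 1/n.
By symmetry the same bound holds with n,m swapped, so |a_m - a_n| <= 1/min(m,n) = g(min(m,n)). Since g(n) -> 0, (a_n) is Cauchy.
Now solve g(N) < 2/13: 1/N < 2/13 <=> N > 1/(2/13) = 13/2.
The smallest integer strictly greater than 13/2 is N = 7.
Check: g(7) = 1/7 < 2/13; g(6) = 1/6 >= 2/13. So N = 7.

7


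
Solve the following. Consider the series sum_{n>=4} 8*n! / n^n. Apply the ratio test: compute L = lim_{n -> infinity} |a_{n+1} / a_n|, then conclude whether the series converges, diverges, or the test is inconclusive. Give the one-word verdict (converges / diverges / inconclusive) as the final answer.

Let a_n denote the general term. Form the ratio a_{n+1}/a_n and simplify:
a_{n+1}/a_n = (n/(n + 1))^n
Take the limit as n -> infinity: L = exp(-1).
Since L = exp(-1) < 1, the ratio test implies the series converges.

converges


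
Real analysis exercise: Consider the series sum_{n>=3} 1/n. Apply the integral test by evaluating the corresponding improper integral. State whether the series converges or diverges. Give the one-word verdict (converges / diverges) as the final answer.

Let f(x) = 1/x. Then f is positive, continuous, and decreasing on [3, infinity), so the integral test applies.
Compute the improper integral int_{3}^infinity f(x) dx:
  antiderivative F(x) = log(x).
  As x -> infinity, log(x) -> infinity.
  So int = infinity - log(3) = infinity. By the integral test, the series diverges.

diverges


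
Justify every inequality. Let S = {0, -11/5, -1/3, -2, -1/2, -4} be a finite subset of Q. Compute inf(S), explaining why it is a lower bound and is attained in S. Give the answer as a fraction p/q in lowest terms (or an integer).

S is finite, so inf(S) = min(S).
Sorted increasing:
-4, -11/5, -2, -1/2, -1/3, 0
The extremum is -4.
For every x in S, x >= -4. And -4 is in S, so it is attained.
Therefore inf(S) = -4.

-4


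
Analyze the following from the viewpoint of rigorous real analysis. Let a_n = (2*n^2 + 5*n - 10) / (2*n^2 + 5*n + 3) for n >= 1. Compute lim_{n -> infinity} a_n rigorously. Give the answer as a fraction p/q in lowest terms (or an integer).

Divide numerator and denominator by n^2, the highest power:
numerator / n^2 = 2 + 5/n - 10/n^2
denominator / n^2 = 2 + 5/n + 3/n^2
As n -> infinity, all terms of the form c/n^k (k >= 1) tend to 0.
So numerator / n^2 -> 2 and denominator / n^2 -> 2.
Therefore lim a_n = 1.

1


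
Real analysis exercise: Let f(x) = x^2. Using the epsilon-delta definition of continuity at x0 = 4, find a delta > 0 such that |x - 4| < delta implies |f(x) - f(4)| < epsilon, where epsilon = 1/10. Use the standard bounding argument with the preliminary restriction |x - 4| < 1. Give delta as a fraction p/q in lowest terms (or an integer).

Factor: |x^2 - (4)^2| = |x - 4| * |x + 4|.
Impose |x - 4| < 1 first. Then |x + 4| = |(x - 4) + 2*(4)| <= |x - 4| + 2*|4| < 1 + 8 = 9.
So |x^2 - (4)^2| < delta * 9.
We need delta * 9 <= 1/10, i.e. delta <= 1/10/9 = 1/90.
Since 1/90 < 1, this is tighter than 1; take delta = 1/90.
So delta = 1/90 works.

1/90


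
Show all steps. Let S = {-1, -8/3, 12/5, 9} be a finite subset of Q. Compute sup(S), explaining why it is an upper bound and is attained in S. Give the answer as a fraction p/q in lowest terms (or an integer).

S is finite, so sup(S) = max(S).
Sorted decreasing:
9, 12/5, -1, -8/3
The extremum is 9.
For every x in S, x <= 9. And 9 is in S, so it is attained.
Therefore sup(S) = 9.

9
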